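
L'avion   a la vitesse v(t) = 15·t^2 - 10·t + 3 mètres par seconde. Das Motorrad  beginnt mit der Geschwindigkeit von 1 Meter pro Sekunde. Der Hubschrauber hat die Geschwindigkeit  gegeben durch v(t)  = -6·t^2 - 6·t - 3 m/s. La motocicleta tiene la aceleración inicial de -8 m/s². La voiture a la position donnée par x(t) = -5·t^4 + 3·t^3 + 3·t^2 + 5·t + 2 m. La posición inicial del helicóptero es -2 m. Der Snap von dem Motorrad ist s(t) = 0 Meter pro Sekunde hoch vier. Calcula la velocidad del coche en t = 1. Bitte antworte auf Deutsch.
Wir müssen unsere Gleichung für die Position x(t) = -5·t^4 + 3·t^3 + 3·t^2 + 5·t + 2 1-mal ableiten. Mit d/dt von x(t) finden wir v(t) = -20·t^3 + 9·t^2 + 6·t + 5. Mit v(t) = -20·t^3 + 9·t^2 + 6·t + 5 und Einsetzen von t = 1, finden wir v = 0.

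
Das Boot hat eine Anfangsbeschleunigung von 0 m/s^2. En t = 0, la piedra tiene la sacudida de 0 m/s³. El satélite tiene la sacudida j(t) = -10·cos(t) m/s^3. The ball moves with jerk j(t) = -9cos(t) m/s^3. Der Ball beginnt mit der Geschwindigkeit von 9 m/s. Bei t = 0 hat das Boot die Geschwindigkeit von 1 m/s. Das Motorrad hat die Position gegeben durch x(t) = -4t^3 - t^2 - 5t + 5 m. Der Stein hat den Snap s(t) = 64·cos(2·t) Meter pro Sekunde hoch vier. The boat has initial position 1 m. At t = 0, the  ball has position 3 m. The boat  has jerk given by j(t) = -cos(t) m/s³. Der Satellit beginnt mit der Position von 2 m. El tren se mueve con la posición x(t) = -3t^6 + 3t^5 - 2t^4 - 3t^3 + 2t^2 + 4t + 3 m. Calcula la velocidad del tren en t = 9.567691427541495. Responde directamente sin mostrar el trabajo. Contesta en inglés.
v(9.567691427541495) = -1325232.18782286.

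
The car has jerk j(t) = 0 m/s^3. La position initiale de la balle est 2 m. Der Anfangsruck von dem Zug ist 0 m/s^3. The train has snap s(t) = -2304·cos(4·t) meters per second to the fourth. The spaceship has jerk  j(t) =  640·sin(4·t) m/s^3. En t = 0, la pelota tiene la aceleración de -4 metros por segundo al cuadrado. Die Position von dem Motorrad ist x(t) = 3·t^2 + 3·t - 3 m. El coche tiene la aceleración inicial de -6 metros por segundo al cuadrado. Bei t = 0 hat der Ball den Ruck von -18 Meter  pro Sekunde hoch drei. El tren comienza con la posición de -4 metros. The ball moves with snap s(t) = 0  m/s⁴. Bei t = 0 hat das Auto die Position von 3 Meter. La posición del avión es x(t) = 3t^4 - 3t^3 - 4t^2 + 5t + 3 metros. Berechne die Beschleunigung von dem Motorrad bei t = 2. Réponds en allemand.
Wir müssen unsere Gleichung für die Position x(t) = 3·t^2 + 3·t - 3 2-mal ableiten. Die Ableitung von der Position ergibt die Geschwindigkeit: v(t) = 6·t + 3. Durch Ableiten von der Geschwindigkeit erhalten wir die Beschleunigung: a(t) = 6. Wir haben die Beschleunigung a(t) = 6. Durch Einsetzen von t = 2: a(2) = 6.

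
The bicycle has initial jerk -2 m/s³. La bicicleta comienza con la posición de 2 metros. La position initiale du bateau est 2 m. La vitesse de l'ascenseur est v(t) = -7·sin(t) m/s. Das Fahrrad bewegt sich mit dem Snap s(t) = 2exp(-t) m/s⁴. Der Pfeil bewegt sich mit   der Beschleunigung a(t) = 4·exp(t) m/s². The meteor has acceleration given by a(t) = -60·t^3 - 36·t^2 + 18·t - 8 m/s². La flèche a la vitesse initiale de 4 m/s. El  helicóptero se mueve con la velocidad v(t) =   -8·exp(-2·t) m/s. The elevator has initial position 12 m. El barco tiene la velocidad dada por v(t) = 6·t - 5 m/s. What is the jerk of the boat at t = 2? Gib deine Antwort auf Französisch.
Nous devons dériver notre équation de la vitesse v(t) = 6·t - 5 2 fois. La dérivée de la vitesse donne l'accélération: a(t) = 6. En prenant d/dt de a(t), nous trouvons j(t) = 0. Nous avons le jerk j(t) = 0. En substituant t = 2: j(2) = 0.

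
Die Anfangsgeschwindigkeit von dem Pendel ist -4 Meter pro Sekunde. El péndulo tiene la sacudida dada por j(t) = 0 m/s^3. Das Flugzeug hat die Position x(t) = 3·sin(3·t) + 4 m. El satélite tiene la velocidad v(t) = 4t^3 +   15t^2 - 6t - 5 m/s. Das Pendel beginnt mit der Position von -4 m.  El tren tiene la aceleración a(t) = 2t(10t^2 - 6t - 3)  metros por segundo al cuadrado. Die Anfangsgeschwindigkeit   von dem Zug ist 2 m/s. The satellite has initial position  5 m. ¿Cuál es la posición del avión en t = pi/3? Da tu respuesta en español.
De la ecuación de la posición x(t) = 3·sin(3·t) + 4, sustituimos t = pi/3 para obtener x = 4.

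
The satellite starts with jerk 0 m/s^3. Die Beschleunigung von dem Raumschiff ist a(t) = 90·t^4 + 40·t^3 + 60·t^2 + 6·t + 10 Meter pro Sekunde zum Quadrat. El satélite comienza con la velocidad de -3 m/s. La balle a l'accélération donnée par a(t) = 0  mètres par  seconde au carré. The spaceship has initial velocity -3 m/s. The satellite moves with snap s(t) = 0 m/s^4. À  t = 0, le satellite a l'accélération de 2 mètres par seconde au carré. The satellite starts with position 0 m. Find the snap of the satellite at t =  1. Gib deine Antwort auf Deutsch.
Mit s(t) = 0 und Einsetzen von t = 1, finden wir s = 0.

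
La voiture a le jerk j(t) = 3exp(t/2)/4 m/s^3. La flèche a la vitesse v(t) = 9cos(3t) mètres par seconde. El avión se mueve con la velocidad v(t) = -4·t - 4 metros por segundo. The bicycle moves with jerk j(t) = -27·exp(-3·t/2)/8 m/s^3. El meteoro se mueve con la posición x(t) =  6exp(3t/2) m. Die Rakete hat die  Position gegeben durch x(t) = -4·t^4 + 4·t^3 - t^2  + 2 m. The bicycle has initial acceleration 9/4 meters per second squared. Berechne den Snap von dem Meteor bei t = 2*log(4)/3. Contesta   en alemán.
Um dies zu lösen, müssen wir 4 Ableitungen unserer Gleichung für die Position x(t) = 6·exp(3·t/2) nehmen. Mit d/dt von x(t) finden wir v(t) = 9·exp(3·t/2). Durch Ableiten von der Geschwindigkeit erhalten wir die Beschleunigung: a(t) = 27·exp(3·t/2)/2. Durch Ableiten von der Beschleunigung erhalten wir den Ruck: j(t) = 81·exp(3·t/2)/4. Die Ableitung von dem Ruck ergibt den Snap: s(t) = 243·exp(3·t/2)/8. Wir haben den Snap s(t) = 243·exp(3·t/2)/8. Durch Einsetzen von t = 2*log(4)/3: s(2*log(4)/3) = 243/2.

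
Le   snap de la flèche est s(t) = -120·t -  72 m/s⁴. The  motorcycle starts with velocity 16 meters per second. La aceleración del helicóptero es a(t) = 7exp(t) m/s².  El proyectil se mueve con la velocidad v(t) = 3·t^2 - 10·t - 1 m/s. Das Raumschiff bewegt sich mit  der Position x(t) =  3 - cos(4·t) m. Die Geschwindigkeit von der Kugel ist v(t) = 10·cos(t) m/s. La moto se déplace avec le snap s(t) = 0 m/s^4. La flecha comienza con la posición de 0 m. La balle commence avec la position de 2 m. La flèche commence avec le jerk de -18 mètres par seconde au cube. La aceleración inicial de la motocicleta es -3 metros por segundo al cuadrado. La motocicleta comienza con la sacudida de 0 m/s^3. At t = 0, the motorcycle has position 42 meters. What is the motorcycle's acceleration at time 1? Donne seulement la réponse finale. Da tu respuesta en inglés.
The acceleration at t = 1 is a = -3.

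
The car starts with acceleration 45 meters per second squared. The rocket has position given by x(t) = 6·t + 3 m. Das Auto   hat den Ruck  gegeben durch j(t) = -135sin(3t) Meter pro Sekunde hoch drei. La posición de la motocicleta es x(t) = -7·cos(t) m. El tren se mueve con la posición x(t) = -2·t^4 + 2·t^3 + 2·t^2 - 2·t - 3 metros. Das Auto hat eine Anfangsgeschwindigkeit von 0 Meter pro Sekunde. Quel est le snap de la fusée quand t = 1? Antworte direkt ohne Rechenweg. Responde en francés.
Le snap à t = 1 est s = 0.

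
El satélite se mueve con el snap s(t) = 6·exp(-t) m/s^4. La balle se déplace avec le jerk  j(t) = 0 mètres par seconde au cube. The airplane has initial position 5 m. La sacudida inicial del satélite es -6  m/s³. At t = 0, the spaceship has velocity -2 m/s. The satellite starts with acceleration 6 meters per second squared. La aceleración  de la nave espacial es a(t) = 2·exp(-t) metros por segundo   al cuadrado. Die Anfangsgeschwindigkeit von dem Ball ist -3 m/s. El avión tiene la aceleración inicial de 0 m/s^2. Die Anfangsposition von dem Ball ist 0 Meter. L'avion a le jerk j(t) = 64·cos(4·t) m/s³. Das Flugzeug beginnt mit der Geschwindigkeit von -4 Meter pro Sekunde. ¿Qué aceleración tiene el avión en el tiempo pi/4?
Debemos encontrar la antiderivada de nuestra ecuación de la sacudida j(t) = 64·cos(4·t) 1 vez. Integrando la sacudida y usando la condición inicial a(0) = 0, obtenemos a(t) = 16·sin(4·t). Usando a(t) = 16·sin(4·t) y sustituyendo t = pi/4, encontramos a = 0.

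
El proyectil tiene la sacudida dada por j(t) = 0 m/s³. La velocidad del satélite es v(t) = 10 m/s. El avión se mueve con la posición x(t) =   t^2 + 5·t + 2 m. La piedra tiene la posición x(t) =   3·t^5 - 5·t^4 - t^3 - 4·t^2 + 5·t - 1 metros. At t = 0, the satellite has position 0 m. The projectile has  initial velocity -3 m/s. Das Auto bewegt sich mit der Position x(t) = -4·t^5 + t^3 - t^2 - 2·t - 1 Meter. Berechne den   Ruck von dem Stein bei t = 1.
Ausgehend von der Position x(t) = 3·t^5 - 5·t^4 - t^3 - 4·t^2 + 5·t - 1, nehmen wir 3 Ableitungen. Mit d/dt von x(t) finden wir v(t) = 15·t^4 - 20·t^3 - 3·t^2 - 8·t + 5. Die Ableitung von der Geschwindigkeit ergibt die Beschleunigung: a(t) = 60·t^3 - 60·t^2 - 6·t - 8. Mit d/dt von a(t) finden wir j(t) = 180·t^2 - 120·t - 6. Aus der Gleichung für den Ruck j(t) = 180·t^2 - 120·t - 6, setzen wir t = 1 ein und erhalten j = 54.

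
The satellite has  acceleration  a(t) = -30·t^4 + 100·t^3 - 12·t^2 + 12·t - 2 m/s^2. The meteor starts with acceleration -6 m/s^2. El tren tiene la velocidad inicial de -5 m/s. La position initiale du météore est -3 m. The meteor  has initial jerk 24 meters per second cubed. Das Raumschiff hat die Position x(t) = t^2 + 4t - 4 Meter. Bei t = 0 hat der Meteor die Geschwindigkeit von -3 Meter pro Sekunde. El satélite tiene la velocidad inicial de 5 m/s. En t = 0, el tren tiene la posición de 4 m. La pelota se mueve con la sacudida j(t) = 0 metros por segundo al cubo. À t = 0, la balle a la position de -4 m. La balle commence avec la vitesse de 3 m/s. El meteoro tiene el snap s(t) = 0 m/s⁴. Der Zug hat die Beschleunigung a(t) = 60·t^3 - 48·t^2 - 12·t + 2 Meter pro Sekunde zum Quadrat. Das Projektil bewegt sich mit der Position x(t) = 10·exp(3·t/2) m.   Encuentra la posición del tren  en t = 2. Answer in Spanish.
Para resolver esto, necesitamos tomar 2 antiderivadas de nuestra ecuación de la aceleración a(t) = 60·t^3 - 48·t^2 - 12·t + 2. La integral de la aceleración es la velocidad. Usando v(0) = -5, obtenemos v(t) = 15·t^4 - 16·t^3 - 6·t^2 + 2·t - 5. Integrando la velocidad y usando la condición inicial x(0) = 4, obtenemos x(t) = 3·t^5 - 4·t^4 - 2·t^3 + t^2 - 5·t + 4. Tenemos la posición x(t) = 3·t^5 - 4·t^4 - 2·t^3 + t^2 - 5·t + 4. Sustituyendo t = 2: x(2) = 14.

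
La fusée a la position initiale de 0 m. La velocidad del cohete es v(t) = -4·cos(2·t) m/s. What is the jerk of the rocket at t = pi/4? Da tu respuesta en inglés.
To solve this, we need to take 2 derivatives of our velocity equation v(t) = -4·cos(2·t). Differentiating velocity, we get acceleration: a(t) = 8·sin(2·t). Taking d/dt of a(t), we find j(t) = 16·cos(2·t). From the given jerk equation j(t) = 16·cos(2·t), we substitute t = pi/4 to get j = 0.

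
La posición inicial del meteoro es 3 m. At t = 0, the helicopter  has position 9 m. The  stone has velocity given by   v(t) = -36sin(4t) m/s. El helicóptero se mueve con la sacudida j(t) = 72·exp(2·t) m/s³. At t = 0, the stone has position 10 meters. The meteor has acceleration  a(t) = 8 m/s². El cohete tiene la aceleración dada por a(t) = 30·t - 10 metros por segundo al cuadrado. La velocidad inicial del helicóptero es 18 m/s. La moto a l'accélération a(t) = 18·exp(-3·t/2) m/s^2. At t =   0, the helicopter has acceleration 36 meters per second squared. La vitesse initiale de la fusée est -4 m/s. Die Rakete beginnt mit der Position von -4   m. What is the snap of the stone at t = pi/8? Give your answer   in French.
Pour résoudre ceci, nous devons prendre 3 dérivées de notre équation de la vitesse v(t) = -36·sin(4·t). La dérivée de la vitesse donne l'accélération: a(t) = -144·cos(4·t). En dérivant l'accélération, nous obtenons le jerk: j(t) = 576·sin(4·t). En prenant d/dt de j(t), nous trouvons s(t) = 2304·cos(4·t). De l'équation du snap s(t) = 2304·cos(4·t), nous substituons t = pi/8 pour obtenir s = 0.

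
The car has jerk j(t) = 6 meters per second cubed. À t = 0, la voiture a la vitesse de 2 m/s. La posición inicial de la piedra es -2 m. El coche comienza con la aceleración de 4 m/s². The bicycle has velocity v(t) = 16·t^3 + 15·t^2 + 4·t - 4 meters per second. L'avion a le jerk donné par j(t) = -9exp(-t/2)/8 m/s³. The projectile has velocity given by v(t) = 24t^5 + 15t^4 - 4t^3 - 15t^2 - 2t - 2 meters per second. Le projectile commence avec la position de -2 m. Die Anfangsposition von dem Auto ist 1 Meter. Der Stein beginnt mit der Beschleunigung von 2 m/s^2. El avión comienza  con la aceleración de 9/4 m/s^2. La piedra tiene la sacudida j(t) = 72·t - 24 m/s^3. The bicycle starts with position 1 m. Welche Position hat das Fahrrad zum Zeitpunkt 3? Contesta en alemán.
Um dies zu lösen, müssen wir 1 Stammfunktion unserer Gleichung für die Geschwindigkeit v(t) = 16·t^3 + 15·t^2 + 4·t - 4 finden. Mit ∫v(t)dt und Anwendung von x(0) = 1, finden wir x(t) = 4·t^4 + 5·t^3 + 2·t^2 - 4·t + 1. Aus der Gleichung für die Position x(t) = 4·t^4 + 5·t^3 + 2·t^2 - 4·t + 1, setzen wir t = 3 ein und erhalten x = 466.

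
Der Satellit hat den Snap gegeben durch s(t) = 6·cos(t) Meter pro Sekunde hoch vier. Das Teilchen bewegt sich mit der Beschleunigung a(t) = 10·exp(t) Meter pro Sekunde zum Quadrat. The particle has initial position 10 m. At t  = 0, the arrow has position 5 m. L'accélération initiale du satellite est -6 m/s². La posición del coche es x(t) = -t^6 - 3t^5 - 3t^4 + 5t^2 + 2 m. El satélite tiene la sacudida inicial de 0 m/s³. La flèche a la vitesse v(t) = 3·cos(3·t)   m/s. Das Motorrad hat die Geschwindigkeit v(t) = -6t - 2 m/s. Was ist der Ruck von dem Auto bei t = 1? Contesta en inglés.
To solve this, we need to take 3 derivatives of our position equation x(t) = -t^6 - 3·t^5 - 3·t^4 + 5·t^2 + 2. The derivative of position gives velocity: v(t) = -6·t^5 - 15·t^4 - 12·t^3 + 10·t. Taking d/dt of v(t), we find a(t) = -30·t^4 - 60·t^3 - 36·t^2 + 10. Taking d/dt of a(t), we find j(t) = -120·t^3 - 180·t^2 - 72·t. We have jerk j(t) = -120·t^3 - 180·t^2 - 72·t. Substituting t = 1: j(1) = -372.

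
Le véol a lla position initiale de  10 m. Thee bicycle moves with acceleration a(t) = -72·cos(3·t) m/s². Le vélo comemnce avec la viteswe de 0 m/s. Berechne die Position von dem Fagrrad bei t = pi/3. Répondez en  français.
En partant de l'accélération a(t) = -72·cos(3·t), nous prenons 2 primitives. La primitive de l'accélération est la vitesse. En utilisant v(0) = 0, nous obtenons v(t) = -24·sin(3·t). La primitive de la vitesse, avec x(0) = 10, donne la position: x(t) = 8·cos(3·t) + 2. Nous avons la position x(t) = 8·cos(3·t) + 2. En substituant t = pi/3: x(pi/3) = -6.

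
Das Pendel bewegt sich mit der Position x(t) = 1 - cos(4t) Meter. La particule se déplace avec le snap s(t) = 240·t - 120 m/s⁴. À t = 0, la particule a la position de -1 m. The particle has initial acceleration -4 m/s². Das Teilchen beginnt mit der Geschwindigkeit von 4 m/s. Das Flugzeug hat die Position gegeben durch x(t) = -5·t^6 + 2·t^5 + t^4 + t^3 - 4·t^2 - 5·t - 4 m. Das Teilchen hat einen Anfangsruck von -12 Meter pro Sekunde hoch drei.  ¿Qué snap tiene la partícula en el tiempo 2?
Tenemos el snap s(t) = 240·t - 120. Sustituyendo t = 2: s(2) = 360.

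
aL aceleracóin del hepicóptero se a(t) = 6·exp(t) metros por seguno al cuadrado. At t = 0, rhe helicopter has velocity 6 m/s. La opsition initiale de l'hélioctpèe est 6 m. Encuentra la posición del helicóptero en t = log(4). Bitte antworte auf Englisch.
We must find the antiderivative of our acceleration equation a(t) = 6·exp(t) 2 times. Taking ∫a(t)dt and applying v(0) = 6, we find v(t) = 6·exp(t). Finding the integral of v(t) and using x(0) = 6: x(t) = 6·exp(t). We have position x(t) = 6·exp(t). Substituting t = log(4): x(log(4)) = 24.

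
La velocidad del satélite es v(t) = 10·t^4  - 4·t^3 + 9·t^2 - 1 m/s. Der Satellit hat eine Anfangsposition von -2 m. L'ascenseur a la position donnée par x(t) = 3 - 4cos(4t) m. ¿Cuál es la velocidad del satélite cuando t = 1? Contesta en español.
De la ecuación de la velocidad v(t) = 10·t^4 - 4·t^3 + 9·t^2 - 1, sustituimos t = 1 para obtener v = 14.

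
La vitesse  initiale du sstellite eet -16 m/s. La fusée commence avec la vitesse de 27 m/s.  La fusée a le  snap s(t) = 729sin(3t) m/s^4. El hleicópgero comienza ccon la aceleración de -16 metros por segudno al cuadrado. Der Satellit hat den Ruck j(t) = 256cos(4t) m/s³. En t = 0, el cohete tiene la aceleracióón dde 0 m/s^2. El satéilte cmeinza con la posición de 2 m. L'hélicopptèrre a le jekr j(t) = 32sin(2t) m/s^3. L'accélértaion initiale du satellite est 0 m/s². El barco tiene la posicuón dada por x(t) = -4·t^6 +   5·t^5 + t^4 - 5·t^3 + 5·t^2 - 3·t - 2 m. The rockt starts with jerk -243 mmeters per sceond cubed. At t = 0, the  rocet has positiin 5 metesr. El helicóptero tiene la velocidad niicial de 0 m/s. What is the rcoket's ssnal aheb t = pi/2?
We have snap s(t) = 729·sin(3·t). Substituting t = pi/2: s(pi/2) = -729.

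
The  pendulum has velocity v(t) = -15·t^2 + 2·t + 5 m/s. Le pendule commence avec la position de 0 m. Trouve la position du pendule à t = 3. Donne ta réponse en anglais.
To find the answer, we compute 1 integral of v(t) = -15·t^2 + 2·t + 5. Taking ∫v(t)dt and applying x(0) = 0, we find x(t) = -5·t^3 + t^2 + 5·t. We have position x(t) = -5·t^3 + t^2 + 5·t. Substituting t = 3: x(3) = -111.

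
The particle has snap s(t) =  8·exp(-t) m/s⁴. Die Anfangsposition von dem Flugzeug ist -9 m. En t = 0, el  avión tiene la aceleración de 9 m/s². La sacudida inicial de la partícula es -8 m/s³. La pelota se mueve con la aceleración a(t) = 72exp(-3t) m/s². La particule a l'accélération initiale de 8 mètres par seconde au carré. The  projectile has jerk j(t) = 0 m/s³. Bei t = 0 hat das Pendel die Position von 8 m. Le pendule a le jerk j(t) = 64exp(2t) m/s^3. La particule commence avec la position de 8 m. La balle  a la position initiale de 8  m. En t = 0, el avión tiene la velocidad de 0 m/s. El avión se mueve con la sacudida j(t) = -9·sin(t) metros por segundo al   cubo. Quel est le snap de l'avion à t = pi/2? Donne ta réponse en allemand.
Wir müssen unsere Gleichung für den Ruck j(t) = -9·sin(t) 1-mal ableiten. Die Ableitung von dem Ruck ergibt den Snap: s(t) = -9·cos(t). Aus der Gleichung für den Snap s(t) = -9·cos(t), setzen wir t = pi/2 ein und erhalten s = 0.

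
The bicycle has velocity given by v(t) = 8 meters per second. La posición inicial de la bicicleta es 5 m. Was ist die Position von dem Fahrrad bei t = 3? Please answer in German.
Ausgehend von der Geschwindigkeit v(t) = 8, nehmen wir 1 Stammfunktion. Durch Integration von der Geschwindigkeit und Verwendung der Anfangsbedingung x(0) = 5, erhalten wir x(t) = 8·t + 5. Aus der Gleichung für die Position x(t) = 8·t + 5, setzen wir t = 3 ein und erhalten x = 29.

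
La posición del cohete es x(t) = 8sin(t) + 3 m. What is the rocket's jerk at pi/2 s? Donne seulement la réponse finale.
At t = pi/2, j = 0.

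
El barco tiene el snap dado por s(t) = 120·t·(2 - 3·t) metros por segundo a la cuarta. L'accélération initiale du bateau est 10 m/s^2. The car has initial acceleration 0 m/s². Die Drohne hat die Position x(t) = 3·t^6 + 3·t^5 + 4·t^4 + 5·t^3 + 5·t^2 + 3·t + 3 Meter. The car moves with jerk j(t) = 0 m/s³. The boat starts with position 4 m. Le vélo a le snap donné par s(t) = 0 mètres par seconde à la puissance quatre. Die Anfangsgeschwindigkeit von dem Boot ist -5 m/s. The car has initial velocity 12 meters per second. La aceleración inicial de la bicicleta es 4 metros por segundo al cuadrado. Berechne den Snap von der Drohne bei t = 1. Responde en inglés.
Starting from position x(t) = 3·t^6 + 3·t^5 + 4·t^4 + 5·t^3 + 5·t^2 + 3·t + 3, we take 4 derivatives. Taking d/dt of x(t), we find v(t) = 18·t^5 + 15·t^4 + 16·t^3 + 15·t^2 + 10·t + 3. Differentiating velocity, we get acceleration: a(t) = 90·t^4 + 60·t^3 + 48·t^2 + 30·t + 10. Taking d/dt of a(t), we find j(t) = 360·t^3 + 180·t^2 + 96·t + 30. Taking d/dt of j(t), we find s(t) = 1080·t^2 + 360·t + 96. We have snap s(t) = 1080·t^2 + 360·t + 96. Substituting t = 1: s(1) = 1536.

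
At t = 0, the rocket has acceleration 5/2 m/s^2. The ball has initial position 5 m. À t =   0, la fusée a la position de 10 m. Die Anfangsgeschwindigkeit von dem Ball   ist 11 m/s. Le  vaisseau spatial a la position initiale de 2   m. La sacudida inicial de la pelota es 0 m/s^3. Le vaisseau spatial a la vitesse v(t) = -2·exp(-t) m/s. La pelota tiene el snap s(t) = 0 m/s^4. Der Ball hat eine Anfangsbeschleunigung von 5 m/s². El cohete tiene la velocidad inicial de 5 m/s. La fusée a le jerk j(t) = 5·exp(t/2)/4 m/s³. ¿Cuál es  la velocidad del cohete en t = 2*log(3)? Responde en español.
Debemos encontrar la integral de nuestra ecuación de la sacudida j(t) = 5·exp(t/2)/4 2 veces. La antiderivada de la sacudida, con a(0) = 5/2, da la aceleración: a(t) = 5·exp(t/2)/2. Tomando ∫a(t)dt y aplicando v(0) = 5, encontramos v(t) = 5·exp(t/2). Tenemos la velocidad v(t) = 5·exp(t/2). Sustituyendo t = 2*log(3): v(2*log(3)) = 15.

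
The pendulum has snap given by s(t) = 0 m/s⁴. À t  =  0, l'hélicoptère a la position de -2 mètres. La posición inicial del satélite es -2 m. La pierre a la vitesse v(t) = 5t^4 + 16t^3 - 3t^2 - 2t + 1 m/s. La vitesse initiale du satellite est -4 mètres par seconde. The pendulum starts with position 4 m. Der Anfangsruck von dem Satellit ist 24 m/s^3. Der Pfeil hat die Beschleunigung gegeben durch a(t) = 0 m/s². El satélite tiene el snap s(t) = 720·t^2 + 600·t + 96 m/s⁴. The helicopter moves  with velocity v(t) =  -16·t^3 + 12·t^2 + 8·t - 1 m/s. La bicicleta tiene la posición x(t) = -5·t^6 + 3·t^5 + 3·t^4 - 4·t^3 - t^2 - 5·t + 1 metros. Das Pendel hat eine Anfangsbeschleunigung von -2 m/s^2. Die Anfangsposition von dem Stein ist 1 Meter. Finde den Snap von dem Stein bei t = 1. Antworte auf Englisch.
To solve this, we need to take 3 derivatives of our velocity equation v(t) = 5·t^4 + 16·t^3 - 3·t^2 - 2·t + 1. The derivative of velocity gives acceleration: a(t) = 20·t^3 + 48·t^2 - 6·t - 2. Differentiating acceleration, we get jerk: j(t) = 60·t^2 + 96·t - 6. The derivative of jerk gives snap: s(t) = 120·t + 96. We have snap s(t) = 120·t + 96. Substituting t = 1: s(1) = 216.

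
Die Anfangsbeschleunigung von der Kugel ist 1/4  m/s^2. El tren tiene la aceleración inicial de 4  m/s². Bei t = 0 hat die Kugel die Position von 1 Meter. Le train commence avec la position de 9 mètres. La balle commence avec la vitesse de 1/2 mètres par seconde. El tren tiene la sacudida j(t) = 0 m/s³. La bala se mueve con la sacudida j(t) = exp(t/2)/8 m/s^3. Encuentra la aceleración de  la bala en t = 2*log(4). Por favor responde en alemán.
Wir müssen die Stammfunktion unserer Gleichung für den Ruck j(t) = exp(t/2)/8 1-mal finden. Durch Integration von dem Ruck und Verwendung der Anfangsbedingung a(0) = 1/4, erhalten wir a(t) = exp(t/2)/4. Mit a(t) = exp(t/2)/4 und Einsetzen von t = 2*log(4), finden wir a = 1.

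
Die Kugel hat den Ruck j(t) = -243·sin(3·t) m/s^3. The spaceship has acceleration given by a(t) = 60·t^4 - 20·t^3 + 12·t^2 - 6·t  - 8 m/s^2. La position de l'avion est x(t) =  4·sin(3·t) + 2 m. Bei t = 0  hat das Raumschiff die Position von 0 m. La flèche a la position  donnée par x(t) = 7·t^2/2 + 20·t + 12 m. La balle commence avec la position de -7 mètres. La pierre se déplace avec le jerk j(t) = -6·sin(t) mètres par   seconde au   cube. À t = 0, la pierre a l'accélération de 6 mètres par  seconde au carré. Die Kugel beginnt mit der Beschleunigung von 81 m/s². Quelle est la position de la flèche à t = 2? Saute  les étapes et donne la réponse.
À t = 2, x = 66.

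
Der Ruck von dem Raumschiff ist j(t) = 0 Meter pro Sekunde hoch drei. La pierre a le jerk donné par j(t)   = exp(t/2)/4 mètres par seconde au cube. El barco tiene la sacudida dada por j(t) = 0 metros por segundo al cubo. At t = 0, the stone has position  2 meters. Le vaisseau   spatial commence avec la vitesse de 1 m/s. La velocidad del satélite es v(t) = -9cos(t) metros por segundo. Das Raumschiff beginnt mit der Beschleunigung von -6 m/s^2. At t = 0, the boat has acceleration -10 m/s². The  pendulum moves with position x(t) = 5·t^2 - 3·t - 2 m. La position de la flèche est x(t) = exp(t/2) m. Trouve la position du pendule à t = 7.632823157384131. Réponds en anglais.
From the given position equation x(t) = 5·t^2 - 3·t - 2, we substitute t = 7.632823157384131 to get x = 266.401477287345.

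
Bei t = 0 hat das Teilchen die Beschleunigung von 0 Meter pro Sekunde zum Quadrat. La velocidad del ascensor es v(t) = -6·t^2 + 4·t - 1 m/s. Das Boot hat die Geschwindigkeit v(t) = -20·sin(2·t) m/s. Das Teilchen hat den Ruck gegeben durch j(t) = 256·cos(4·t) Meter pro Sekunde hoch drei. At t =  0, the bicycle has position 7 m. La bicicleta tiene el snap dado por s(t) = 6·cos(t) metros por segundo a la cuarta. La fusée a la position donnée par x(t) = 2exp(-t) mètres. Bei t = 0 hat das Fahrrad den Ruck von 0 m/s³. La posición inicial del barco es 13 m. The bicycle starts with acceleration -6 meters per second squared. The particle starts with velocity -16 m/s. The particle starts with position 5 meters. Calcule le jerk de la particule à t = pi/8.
En utilisant j(t) = 256·cos(4·t) et en substituant t = pi/8, nous trouvons j = 0.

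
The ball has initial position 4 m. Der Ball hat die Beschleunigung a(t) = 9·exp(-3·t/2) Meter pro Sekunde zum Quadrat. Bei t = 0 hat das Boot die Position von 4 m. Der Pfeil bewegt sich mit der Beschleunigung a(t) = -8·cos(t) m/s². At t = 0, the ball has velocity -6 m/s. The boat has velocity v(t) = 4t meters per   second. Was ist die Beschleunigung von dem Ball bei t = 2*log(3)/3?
Aus der Gleichung für die Beschleunigung a(t) = 9·exp(-3·t/2), setzen wir t = 2*log(3)/3 ein und erhalten a = 3.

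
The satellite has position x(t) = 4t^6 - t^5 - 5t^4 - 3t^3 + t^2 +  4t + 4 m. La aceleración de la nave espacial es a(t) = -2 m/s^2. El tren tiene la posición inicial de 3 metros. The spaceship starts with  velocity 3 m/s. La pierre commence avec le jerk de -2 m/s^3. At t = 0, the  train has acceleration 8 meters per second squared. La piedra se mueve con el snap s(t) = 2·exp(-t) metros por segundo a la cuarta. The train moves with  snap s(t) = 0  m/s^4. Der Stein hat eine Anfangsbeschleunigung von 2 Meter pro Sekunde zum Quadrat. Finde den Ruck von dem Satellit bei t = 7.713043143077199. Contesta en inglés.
Starting from position x(t) = 4·t^6 - t^5 - 5·t^4 - 3·t^3 + t^2 + 4·t + 4, we take 3 derivatives. Taking d/dt of x(t), we find v(t) = 24·t^5 - 5·t^4 - 20·t^3 - 9·t^2 + 2·t + 4. The derivative of velocity gives acceleration: a(t) = 120·t^4 - 20·t^3 - 60·t^2 - 18·t + 2. Differentiating acceleration, we get jerk: j(t) = 480·t^3 - 60·t^2 - 120·t - 18. Using j(t) = 480·t^3 - 60·t^2 - 120·t - 18 and substituting t = 7.713043143077199, we find j = 215738.292398964.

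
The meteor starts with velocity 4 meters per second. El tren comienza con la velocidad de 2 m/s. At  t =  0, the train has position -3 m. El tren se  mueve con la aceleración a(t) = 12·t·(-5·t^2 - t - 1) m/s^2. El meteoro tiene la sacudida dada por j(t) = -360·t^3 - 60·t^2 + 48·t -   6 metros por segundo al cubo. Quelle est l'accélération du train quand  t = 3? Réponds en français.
De l'équation de l'accélération a(t) = 12·t·(-5·t^2 - t - 1), nous substituons t = 3 pour obtenir a = -1764.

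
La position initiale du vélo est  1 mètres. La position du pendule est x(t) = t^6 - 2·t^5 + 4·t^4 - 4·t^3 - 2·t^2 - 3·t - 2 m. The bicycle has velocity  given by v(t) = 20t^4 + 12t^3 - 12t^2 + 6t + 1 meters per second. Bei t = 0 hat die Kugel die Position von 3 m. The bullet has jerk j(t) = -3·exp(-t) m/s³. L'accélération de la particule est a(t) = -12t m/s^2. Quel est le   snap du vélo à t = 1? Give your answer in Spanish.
Partiendo de la velocidad v(t) = 20·t^4 + 12·t^3 - 12·t^2 + 6·t + 1, tomamos 3 derivadas. Tomando d/dt de v(t), encontramos a(t) = 80·t^3 + 36·t^2 - 24·t + 6. Tomando d/dt de a(t), encontramos j(t) = 240·t^2 + 72·t - 24. Tomando d/dt de j(t), encontramos s(t) = 480·t + 72. Usando s(t) = 480·t + 72 y sustituyendo t = 1, encontramos s = 552.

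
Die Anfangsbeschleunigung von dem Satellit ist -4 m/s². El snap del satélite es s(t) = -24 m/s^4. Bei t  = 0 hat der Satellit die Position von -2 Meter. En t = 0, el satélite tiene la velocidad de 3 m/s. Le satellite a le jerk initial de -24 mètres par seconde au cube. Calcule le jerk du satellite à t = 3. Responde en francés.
Pour résoudre ceci, nous devons prendre 1 intégrale de notre équation du snap s(t) = -24. L'intégrale du snap, avec j(0) = -24, donne le jerk: j(t) = -24·t - 24. En utilisant j(t) = -24·t - 24 et en substituant t = 3, nous trouvons j = -96.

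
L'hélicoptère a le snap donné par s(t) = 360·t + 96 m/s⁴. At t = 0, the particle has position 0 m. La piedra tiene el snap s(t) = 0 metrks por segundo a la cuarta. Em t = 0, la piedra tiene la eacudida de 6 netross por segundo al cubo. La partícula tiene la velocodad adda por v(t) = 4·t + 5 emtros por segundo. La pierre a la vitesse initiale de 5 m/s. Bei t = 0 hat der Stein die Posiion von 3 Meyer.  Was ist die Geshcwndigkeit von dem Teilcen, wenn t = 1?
Mit v(t) = 4·t + 5 und Einsetzen von t = 1, finden wir v = 9.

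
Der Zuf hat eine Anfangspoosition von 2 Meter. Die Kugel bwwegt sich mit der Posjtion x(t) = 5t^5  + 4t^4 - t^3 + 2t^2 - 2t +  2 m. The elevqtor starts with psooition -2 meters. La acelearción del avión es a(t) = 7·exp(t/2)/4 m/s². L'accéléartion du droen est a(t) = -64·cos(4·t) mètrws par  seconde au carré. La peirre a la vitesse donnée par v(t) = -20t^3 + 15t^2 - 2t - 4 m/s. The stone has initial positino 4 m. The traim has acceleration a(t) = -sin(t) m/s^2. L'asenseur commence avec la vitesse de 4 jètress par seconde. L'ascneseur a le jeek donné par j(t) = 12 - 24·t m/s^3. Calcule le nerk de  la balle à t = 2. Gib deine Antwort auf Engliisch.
We must differentiate our position equation x(t) = 5·t^5 + 4·t^4 - t^3 + 2·t^2 - 2·t + 2 3 times. Taking d/dt of x(t), we find v(t) = 25·t^4 + 16·t^3 - 3·t^2 + 4·t - 2. Differentiating velocity, we get acceleration: a(t) = 100·t^3 + 48·t^2 - 6·t + 4. Differentiating acceleration, we get jerk: j(t) = 300·t^2 + 96·t - 6. Using j(t) = 300·t^2 + 96·t - 6 and substituting t = 2, we find j = 1386.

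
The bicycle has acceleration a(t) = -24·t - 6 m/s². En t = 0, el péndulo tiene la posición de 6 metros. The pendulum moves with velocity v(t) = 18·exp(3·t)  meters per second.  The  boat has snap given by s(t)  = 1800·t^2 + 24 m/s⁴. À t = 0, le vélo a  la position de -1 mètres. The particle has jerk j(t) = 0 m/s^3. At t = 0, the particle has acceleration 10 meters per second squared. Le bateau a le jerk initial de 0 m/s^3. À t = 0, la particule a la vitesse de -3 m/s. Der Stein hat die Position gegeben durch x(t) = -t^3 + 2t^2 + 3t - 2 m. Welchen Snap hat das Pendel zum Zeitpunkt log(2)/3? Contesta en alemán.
Um dies zu lösen, müssen wir 3 Ableitungen unserer Gleichung für die Geschwindigkeit v(t) = 18·exp(3·t) nehmen. Durch Ableiten von der Geschwindigkeit erhalten wir die Beschleunigung: a(t) = 54·exp(3·t). Die Ableitung von der Beschleunigung ergibt den Ruck: j(t) = 162·exp(3·t). Durch Ableiten von dem Ruck erhalten wir den Snap: s(t) = 486·exp(3·t). Mit s(t) = 486·exp(3·t) und Einsetzen von t = log(2)/3, finden wir s = 972.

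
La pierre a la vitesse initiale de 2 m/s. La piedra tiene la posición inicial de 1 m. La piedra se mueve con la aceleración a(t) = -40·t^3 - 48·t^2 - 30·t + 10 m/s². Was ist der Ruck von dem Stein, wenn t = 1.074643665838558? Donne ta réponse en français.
En partant de l'accélération a(t) = -40·t^3 - 48·t^2 - 30·t + 10, nous prenons 1 dérivée. En dérivant l'accélération, nous obtenons le jerk: j(t) = -120·t^2 - 96·t - 30. En utilisant j(t) = -120·t^2 - 96·t - 30 et en substituant t = 1.074643665838558, nous trouvons j = -271.748872943734.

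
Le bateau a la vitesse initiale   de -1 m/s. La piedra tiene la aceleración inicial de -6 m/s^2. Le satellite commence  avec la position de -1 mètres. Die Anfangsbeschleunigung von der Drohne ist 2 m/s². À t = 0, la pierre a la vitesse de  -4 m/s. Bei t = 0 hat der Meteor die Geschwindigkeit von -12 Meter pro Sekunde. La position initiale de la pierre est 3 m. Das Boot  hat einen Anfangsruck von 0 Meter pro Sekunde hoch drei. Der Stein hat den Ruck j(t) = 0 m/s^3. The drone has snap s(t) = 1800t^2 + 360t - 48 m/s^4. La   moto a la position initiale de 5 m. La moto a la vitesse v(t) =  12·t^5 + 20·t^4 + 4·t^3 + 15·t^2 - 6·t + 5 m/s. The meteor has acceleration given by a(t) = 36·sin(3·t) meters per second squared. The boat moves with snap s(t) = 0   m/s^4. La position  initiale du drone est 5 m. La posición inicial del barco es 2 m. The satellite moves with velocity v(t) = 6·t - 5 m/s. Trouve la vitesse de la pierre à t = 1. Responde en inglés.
To find the answer, we compute 2 antiderivatives of j(t) = 0. Finding the integral of j(t) and using a(0) = -6: a(t) = -6. Integrating acceleration and using the initial condition v(0) = -4, we get v(t) = -6·t - 4. Using v(t) = -6·t - 4 and substituting t = 1, we find v = -10.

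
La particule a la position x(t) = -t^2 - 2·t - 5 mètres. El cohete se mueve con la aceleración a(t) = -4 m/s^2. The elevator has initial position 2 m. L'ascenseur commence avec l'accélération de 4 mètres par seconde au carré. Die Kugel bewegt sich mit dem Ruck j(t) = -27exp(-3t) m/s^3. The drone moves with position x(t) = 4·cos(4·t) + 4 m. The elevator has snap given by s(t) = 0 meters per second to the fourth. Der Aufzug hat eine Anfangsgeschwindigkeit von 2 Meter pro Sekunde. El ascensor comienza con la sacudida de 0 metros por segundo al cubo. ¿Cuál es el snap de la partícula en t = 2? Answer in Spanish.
Debemos derivar nuestra ecuación de la posición x(t) = -t^2 - 2·t - 5 4 veces. Tomando d/dt de x(t), encontramos v(t) = -2·t - 2. Tomando d/dt de v(t), encontramos a(t) = -2. Tomando d/dt de a(t), encontramos j(t) = 0. Tomando d/dt de j(t), encontramos s(t) = 0. Usando s(t) = 0 y sustituyendo t = 2, encontramos s = 0.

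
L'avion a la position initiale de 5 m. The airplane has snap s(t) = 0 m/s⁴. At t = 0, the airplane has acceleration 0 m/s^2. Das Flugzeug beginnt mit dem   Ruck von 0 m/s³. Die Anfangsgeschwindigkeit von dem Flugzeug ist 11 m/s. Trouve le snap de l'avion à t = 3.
De l'équation du snap s(t) = 0, nous substituons t = 3 pour obtenir s = 0.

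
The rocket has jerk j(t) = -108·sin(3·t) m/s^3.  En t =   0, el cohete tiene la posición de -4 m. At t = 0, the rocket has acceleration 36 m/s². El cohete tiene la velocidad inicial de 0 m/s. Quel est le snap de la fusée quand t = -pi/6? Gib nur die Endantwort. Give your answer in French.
Le snap à t = -pi/6 est s = 0.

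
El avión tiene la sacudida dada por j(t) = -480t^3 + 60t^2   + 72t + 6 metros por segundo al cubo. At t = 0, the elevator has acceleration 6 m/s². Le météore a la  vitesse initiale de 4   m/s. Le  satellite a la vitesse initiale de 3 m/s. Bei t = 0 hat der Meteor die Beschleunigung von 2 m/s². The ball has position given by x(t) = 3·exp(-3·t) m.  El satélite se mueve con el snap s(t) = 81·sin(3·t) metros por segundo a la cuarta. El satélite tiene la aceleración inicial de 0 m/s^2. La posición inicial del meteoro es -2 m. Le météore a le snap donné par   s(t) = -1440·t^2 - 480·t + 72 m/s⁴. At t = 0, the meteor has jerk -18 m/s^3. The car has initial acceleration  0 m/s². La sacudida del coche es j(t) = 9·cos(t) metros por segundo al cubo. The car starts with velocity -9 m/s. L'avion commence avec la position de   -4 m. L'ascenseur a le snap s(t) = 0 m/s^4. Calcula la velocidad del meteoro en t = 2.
Para resolver esto, necesitamos tomar 3 integrales de nuestra ecuación del snap s(t) = -1440·t^2 - 480·t + 72. La integral del snap es la sacudida. Usando j(0) = -18, obtenemos j(t) = -480·t^3 - 240·t^2 + 72·t - 18. La integral de la sacudida, con a(0) = 2, da la aceleración: a(t) = -120·t^4 - 80·t^3 + 36·t^2 - 18·t + 2. Integrando la aceleración y usando la condición inicial v(0) = 4, obtenemos v(t) = -24·t^5 - 20·t^4 + 12·t^3 - 9·t^2 + 2·t + 4. Usando v(t) = -24·t^5 - 20·t^4 + 12·t^3 - 9·t^2 + 2·t + 4 y sustituyendo t = 2, encontramos v = -1020.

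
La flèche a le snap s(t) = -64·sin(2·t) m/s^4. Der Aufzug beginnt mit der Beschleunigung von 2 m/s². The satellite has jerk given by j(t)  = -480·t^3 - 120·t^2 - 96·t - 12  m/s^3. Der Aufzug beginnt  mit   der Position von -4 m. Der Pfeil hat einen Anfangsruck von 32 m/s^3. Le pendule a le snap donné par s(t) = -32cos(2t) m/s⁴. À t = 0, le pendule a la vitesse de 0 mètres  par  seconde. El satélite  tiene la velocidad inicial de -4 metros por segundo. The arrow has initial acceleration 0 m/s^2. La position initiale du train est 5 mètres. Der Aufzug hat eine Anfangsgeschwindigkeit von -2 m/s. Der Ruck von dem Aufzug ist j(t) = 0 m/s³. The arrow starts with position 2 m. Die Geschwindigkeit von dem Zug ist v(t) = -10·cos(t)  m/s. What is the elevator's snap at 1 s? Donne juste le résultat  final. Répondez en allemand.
Der Snap bei t = 1 ist s = 0.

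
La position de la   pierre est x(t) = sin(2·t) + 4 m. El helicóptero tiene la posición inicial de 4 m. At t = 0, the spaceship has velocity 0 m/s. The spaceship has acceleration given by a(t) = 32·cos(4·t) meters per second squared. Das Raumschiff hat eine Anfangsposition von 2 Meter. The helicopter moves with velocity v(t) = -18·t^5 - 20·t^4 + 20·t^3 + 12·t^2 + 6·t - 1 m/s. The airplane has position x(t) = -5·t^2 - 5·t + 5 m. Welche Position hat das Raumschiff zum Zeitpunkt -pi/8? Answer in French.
Nous devons trouver la primitive de notre équation de l'accélération a(t) = 32·cos(4·t) 2 fois. La primitive de l'accélération, avec v(0) = 0, donne la vitesse: v(t) = 8·sin(4·t). En intégrant la vitesse et en utilisant la condition initiale x(0) = 2, nous obtenons x(t) = 4 - 2·cos(4·t). En utilisant x(t) = 4 - 2·cos(4·t) et en substituant t = -pi/8, nous trouvons x = 4.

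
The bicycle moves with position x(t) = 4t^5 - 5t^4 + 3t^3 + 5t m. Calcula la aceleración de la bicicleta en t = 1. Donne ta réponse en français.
Nous devons dériver notre équation de la position x(t) = 4·t^5 - 5·t^4 + 3·t^3 + 5·t 2 fois. En prenant d/dt de x(t), nous trouvons v(t) = 20·t^4 - 20·t^3 + 9·t^2 + 5. La dérivée de la vitesse donne l'accélération: a(t) = 80·t^3 - 60·t^2 + 18·t. En utilisant a(t) = 80·t^3 - 60·t^2 + 18·t et en substituant t = 1, nous trouvons a = 38.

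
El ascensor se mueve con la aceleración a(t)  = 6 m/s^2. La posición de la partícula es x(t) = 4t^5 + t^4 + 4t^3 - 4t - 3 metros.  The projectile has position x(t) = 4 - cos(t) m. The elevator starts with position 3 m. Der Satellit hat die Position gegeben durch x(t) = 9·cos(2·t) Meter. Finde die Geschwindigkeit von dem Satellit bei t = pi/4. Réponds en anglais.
Starting from position x(t) = 9·cos(2·t), we take 1 derivative. Differentiating position, we get velocity: v(t) = -18·sin(2·t). From the given velocity equation v(t) = -18·sin(2·t), we substitute t = pi/4 to get v = -18.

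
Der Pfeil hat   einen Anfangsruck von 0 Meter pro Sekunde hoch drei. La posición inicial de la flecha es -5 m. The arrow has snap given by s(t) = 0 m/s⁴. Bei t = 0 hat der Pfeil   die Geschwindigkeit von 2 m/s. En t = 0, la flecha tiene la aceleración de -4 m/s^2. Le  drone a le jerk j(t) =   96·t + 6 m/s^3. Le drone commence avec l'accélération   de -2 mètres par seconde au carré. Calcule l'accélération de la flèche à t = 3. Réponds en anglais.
We must find the antiderivative of our snap equation s(t) = 0 2 times. The antiderivative of snap, with j(0) = 0, gives jerk: j(t) = 0. Finding the antiderivative of j(t) and using a(0) = -4: a(t) = -4. From the given acceleration equation a(t) = -4, we substitute t = 3 to get a = -4.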